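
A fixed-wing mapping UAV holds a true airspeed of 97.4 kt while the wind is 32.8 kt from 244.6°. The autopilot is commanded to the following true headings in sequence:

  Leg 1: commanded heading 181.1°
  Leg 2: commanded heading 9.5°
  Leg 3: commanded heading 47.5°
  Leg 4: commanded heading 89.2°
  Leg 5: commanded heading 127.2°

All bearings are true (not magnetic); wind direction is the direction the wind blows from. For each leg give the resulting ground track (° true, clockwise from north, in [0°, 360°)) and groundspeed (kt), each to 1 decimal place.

Leg 1: heading 181.1°; drift -19.5° → track 161.6°, groundspeed 87.8 kt
Leg 2: heading 9.5°; drift +13.0° → track 22.5°, groundspeed 119.2 kt
Leg 3: heading 47.5°; drift +4.3° → track 51.8°, groundspeed 129.1 kt
Leg 4: heading 89.2°; drift -6.1° → track 83.1°, groundspeed 128.0 kt
Leg 5: heading 127.2°; drift -14.5° → track 112.7°, groundspeed 116.2 kt

Leg 1: track=161.6°, groundspeed=87.8 kt
Leg 2: track=22.5°, groundspeed=119.2 kt
Leg 3: track=51.8°, groundspeed=129.1 kt
Leg 4: track=83.1°, groundspeed=128.0 kt
Leg 5: track=112.7°, groundspeed=116.2 kt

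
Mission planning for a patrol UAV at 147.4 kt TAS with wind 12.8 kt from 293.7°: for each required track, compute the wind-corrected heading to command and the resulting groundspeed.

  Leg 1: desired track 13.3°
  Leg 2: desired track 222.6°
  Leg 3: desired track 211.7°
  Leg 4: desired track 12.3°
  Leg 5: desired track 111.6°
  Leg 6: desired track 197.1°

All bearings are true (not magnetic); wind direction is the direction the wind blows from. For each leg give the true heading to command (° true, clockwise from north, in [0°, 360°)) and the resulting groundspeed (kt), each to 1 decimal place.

Leg 1: desired track 13.3°; wind correction -4.9° → command heading 8.4°, groundspeed 144.6 kt
Leg 2: desired track 222.6°; wind correction +4.7° → command heading 227.3°, groundspeed 142.8 kt
Leg 3: desired track 211.7°; wind correction +4.9° → command heading 216.6°, groundspeed 145.1 kt
Leg 4: desired track 12.3°; wind correction -4.9° → command heading 7.4°, groundspeed 144.3 kt
Leg 5: desired track 111.6°; wind correction -0.2° → command heading 111.4°, groundspeed 160.2 kt
Leg 6: desired track 197.1°; wind correction +4.9° → command heading 202.0°, groundspeed 148.3 kt

Leg 1: heading=8.4°, groundspeed=144.6 kt
Leg 2: heading=227.3°, groundspeed=142.8 kt
Leg 3: heading=216.6°, groundspeed=145.1 kt
Leg 4: heading=7.4°, groundspeed=144.3 kt
Leg 5: heading=111.4°, groundspeed=160.2 kt
Leg 6: heading=202.0°, groundspeed=148.3 kt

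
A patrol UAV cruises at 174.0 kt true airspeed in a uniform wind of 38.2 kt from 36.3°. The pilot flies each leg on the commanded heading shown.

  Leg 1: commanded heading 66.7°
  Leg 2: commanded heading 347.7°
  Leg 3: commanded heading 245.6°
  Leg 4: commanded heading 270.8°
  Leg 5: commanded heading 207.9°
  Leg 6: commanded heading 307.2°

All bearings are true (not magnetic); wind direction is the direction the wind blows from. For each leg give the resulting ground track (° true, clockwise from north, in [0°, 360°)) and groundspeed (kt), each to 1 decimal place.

Leg 1: heading 66.7°; drift +7.8° → track 74.5°, groundspeed 142.4 kt
Leg 2: heading 347.7°; drift -10.9° → track 336.8°, groundspeed 151.5 kt
Leg 3: heading 245.6°; drift -5.2° → track 240.4°, groundspeed 208.2 kt
Leg 4: heading 270.8°; drift -9.0° → track 261.8°, groundspeed 198.6 kt
Leg 5: heading 207.9°; drift +1.5° → track 209.4°, groundspeed 211.9 kt
Leg 6: heading 307.2°; drift -12.4° → track 294.8°, groundspeed 177.6 kt

Leg 1: track=74.5°, groundspeed=142.4 kt
Leg 2: track=336.8°, groundspeed=151.5 kt
Leg 3: track=240.4°, groundspeed=208.2 kt
Leg 4: track=261.8°, groundspeed=198.6 kt
Leg 5: track=209.4°, groundspeed=211.9 kt
Leg 6: track=294.8°, groundspeed=177.6 kt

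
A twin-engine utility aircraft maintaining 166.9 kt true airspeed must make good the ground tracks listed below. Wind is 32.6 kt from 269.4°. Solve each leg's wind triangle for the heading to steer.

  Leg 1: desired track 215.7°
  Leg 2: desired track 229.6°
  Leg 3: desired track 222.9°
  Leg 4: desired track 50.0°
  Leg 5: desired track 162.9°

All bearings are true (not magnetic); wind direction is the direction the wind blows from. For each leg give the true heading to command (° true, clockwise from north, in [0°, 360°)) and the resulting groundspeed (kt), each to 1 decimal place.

Leg 1: desired track 215.7°; wind correction +9.1° → command heading 224.8°, groundspeed 145.5 kt
Leg 2: desired track 229.6°; wind correction +7.2° → command heading 236.8°, groundspeed 140.5 kt
Leg 3: desired track 222.9°; wind correction +8.1° → command heading 231.0°, groundspeed 142.8 kt
Leg 4: desired track 50.0°; wind correction -7.1° → command heading 42.9°, groundspeed 190.8 kt
Leg 5: desired track 162.9°; wind correction +10.8° → command heading 173.7°, groundspeed 173.2 kt

Leg 1: heading=224.8°, groundspeed=145.5 kt
Leg 2: heading=236.8°, groundspeed=140.5 kt
Leg 3: heading=231.0°, groundspeed=142.8 kt
Leg 4: heading=42.9°, groundspeed=190.8 kt
Leg 5: heading=173.7°, groundspeed=173.2 kt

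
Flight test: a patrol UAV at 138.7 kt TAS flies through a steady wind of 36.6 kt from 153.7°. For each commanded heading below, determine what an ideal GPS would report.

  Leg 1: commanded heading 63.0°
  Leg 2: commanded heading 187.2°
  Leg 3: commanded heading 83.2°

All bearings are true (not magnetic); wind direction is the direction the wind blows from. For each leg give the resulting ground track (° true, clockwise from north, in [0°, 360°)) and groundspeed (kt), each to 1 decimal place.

Leg 1: heading 63.0°; drift -14.7° → track 48.3°, groundspeed 143.9 kt
Leg 2: heading 187.2°; drift +10.6° → track 197.8°, groundspeed 110.0 kt
Leg 3: heading 83.2°; drift -15.3° → track 67.9°, groundspeed 131.1 kt

Leg 1: track=48.3°, groundspeed=143.9 kt
Leg 2: track=197.8°, groundspeed=110.0 kt
Leg 3: track=67.9°, groundspeed=131.1 kt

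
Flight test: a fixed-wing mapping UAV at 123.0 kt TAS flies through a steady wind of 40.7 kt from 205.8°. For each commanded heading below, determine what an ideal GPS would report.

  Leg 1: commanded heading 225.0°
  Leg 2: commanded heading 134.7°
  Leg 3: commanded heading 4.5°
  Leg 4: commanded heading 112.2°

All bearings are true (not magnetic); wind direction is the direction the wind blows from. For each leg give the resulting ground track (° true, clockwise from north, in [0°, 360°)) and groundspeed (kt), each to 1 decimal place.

Leg 1: heading 225.0°; drift +9.0° → track 234.0°, groundspeed 85.6 kt
Leg 2: heading 134.7°; drift -19.3° → track 115.4°, groundspeed 116.4 kt
Leg 3: heading 4.5°; drift +5.2° → track 9.7°, groundspeed 161.6 kt
Leg 4: heading 112.2°; drift -17.9° → track 94.3°, groundspeed 132.0 kt

Leg 1: track=234.0°, groundspeed=85.6 kt
Leg 2: track=115.4°, groundspeed=116.4 kt
Leg 3: track=9.7°, groundspeed=161.6 kt
Leg 4: track=94.3°, groundspeed=132.0 kt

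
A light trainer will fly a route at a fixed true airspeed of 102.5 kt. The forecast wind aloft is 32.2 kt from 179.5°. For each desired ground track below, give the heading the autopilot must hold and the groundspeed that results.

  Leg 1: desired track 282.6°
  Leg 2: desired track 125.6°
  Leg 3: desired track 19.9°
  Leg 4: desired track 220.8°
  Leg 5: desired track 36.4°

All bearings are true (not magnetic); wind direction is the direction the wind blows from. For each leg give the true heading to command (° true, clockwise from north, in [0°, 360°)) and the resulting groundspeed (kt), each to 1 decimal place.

Leg 1: heading=264.8°, groundspeed=104.9 kt
Leg 2: heading=140.3°, groundspeed=80.2 kt
Leg 3: heading=26.2°, groundspeed=132.1 kt
Leg 4: heading=208.8°, groundspeed=76.1 kt
Leg 5: heading=47.3°, groundspeed=126.4 kt

Leg 1: desired track 282.6°; wind correction -17.8° → command heading 264.8°, groundspeed 104.9 kt
Leg 2: desired track 125.6°; wind correction +14.7° → command heading 140.3°, groundspeed 80.2 kt
Leg 3: desired track 19.9°; wind correction +6.3° → command heading 26.2°, groundspeed 132.1 kt
Leg 4: desired track 220.8°; wind correction -12.0° → command heading 208.8°, groundspeed 76.1 kt
Leg 5: desired track 36.4°; wind correction +10.9° → command heading 47.3°, groundspeed 126.4 kt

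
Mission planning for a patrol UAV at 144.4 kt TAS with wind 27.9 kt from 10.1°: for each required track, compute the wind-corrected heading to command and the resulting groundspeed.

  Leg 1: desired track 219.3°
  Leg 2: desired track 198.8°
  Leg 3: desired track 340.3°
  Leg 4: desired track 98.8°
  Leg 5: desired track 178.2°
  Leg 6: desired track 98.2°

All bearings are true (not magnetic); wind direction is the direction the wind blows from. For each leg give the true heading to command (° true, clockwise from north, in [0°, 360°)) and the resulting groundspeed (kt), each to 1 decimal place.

Leg 1: desired track 219.3°; wind correction +5.4° → command heading 224.7°, groundspeed 168.1 kt
Leg 2: desired track 198.8°; wind correction +1.7° → command heading 200.5°, groundspeed 171.9 kt
Leg 3: desired track 340.3°; wind correction +5.5° → command heading 345.8°, groundspeed 119.5 kt
Leg 4: desired track 98.8°; wind correction -11.1° → command heading 87.7°, groundspeed 141.0 kt
Leg 5: desired track 178.2°; wind correction -2.3° → command heading 175.9°, groundspeed 171.6 kt
Leg 6: desired track 98.2°; wind correction -11.1° → command heading 87.1°, groundspeed 140.8 kt

Leg 1: heading=224.7°, groundspeed=168.1 kt
Leg 2: heading=200.5°, groundspeed=171.9 kt
Leg 3: heading=345.8°, groundspeed=119.5 kt
Leg 4: heading=87.7°, groundspeed=141.0 kt
Leg 5: heading=175.9°, groundspeed=171.6 kt
Leg 6: heading=87.1°, groundspeed=140.8 kt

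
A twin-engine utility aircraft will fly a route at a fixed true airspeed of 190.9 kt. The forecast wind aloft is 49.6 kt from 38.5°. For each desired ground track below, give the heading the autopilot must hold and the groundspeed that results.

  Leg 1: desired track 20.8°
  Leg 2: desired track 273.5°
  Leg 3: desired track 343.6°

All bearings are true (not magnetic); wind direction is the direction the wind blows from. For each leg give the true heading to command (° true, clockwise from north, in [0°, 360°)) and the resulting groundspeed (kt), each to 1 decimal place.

Leg 1: heading=25.3°, groundspeed=143.1 kt
Leg 2: heading=285.8°, groundspeed=215.0 kt
Leg 3: heading=355.9°, groundspeed=158.0 kt

Leg 1: desired track 20.8°; wind correction +4.5° → command heading 25.3°, groundspeed 143.1 kt
Leg 2: desired track 273.5°; wind correction +12.3° → command heading 285.8°, groundspeed 215.0 kt
Leg 3: desired track 343.6°; wind correction +12.3° → command heading 355.9°, groundspeed 158.0 kt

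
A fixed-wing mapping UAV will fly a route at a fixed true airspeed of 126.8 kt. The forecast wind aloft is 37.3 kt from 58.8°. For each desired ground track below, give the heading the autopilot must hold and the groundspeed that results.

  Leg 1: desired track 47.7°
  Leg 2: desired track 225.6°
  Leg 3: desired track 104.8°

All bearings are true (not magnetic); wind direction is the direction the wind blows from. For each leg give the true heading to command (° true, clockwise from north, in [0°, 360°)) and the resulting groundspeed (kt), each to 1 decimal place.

Leg 1: desired track 47.7°; wind correction +3.2° → command heading 50.9°, groundspeed 90.0 kt
Leg 2: desired track 225.6°; wind correction -3.9° → command heading 221.7°, groundspeed 162.8 kt
Leg 3: desired track 104.8°; wind correction -12.2° → command heading 92.6°, groundspeed 98.0 kt

Leg 1: heading=50.9°, groundspeed=90.0 kt
Leg 2: heading=221.7°, groundspeed=162.8 kt
Leg 3: heading=92.6°, groundspeed=98.0 kt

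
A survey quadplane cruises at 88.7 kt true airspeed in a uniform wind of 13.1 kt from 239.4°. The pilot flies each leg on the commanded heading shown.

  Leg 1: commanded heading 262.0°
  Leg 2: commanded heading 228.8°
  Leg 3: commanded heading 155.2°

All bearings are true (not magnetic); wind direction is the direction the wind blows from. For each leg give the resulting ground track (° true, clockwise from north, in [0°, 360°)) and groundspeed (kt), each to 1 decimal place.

Leg 1: heading 262.0°; drift +3.8° → track 265.8°, groundspeed 76.8 kt
Leg 2: heading 228.8°; drift -1.8° → track 227.0°, groundspeed 75.9 kt
Leg 3: heading 155.2°; drift -8.5° → track 146.7°, groundspeed 88.3 kt

Leg 1: track=265.8°, groundspeed=76.8 kt
Leg 2: track=227.0°, groundspeed=75.9 kt
Leg 3: track=146.7°, groundspeed=88.3 kt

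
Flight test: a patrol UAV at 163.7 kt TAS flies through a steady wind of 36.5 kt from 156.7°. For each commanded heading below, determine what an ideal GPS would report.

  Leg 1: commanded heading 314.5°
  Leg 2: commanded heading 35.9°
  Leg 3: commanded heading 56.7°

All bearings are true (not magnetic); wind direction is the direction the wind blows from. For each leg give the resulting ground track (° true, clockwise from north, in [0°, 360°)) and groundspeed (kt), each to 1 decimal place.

Leg 1: track=318.5°, groundspeed=198.0 kt
Leg 2: track=26.1°, groundspeed=185.1 kt
Leg 3: track=44.8°, groundspeed=173.8 kt

Leg 1: heading 314.5°; drift +4.0° → track 318.5°, groundspeed 198.0 kt
Leg 2: heading 35.9°; drift -9.8° → track 26.1°, groundspeed 185.1 kt
Leg 3: heading 56.7°; drift -11.9° → track 44.8°, groundspeed 173.8 kt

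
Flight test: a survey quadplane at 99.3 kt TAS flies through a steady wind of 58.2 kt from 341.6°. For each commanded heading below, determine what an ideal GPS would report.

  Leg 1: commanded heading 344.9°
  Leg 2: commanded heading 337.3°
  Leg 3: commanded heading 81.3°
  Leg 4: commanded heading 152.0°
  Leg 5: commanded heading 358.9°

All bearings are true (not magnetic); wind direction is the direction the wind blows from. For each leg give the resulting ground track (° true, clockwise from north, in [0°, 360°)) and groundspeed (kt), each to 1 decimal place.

Leg 1: track=349.5°, groundspeed=41.3 kt
Leg 2: track=331.3°, groundspeed=41.5 kt
Leg 3: track=109.0°, groundspeed=123.3 kt
Leg 4: track=155.5°, groundspeed=157.0 kt
Leg 5: track=20.5°, groundspeed=47.0 kt

Leg 1: heading 344.9°; drift +4.6° → track 349.5°, groundspeed 41.3 kt
Leg 2: heading 337.3°; drift -6.0° → track 331.3°, groundspeed 41.5 kt
Leg 3: heading 81.3°; drift +27.7° → track 109.0°, groundspeed 123.3 kt
Leg 4: heading 152.0°; drift +3.5° → track 155.5°, groundspeed 157.0 kt
Leg 5: heading 358.9°; drift +21.6° → track 20.5°, groundspeed 47.0 kt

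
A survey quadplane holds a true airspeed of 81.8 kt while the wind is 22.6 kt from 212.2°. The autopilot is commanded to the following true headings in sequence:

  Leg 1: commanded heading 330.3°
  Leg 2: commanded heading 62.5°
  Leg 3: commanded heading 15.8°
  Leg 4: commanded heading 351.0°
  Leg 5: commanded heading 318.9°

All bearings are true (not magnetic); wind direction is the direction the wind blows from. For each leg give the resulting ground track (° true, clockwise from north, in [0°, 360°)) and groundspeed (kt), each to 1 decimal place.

Leg 1: heading 330.3°; drift +12.2° → track 342.5°, groundspeed 94.6 kt
Leg 2: heading 62.5°; drift -6.4° → track 56.1°, groundspeed 102.0 kt
Leg 3: heading 15.8°; drift +3.5° → track 19.3°, groundspeed 103.7 kt
Leg 4: heading 351.0°; drift +8.6° → track 359.6°, groundspeed 99.9 kt
Leg 5: heading 318.9°; drift +13.8° → track 332.7°, groundspeed 90.9 kt

Leg 1: track=342.5°, groundspeed=94.6 kt
Leg 2: track=56.1°, groundspeed=102.0 kt
Leg 3: track=19.3°, groundspeed=103.7 kt
Leg 4: track=359.6°, groundspeed=99.9 kt
Leg 5: track=332.7°, groundspeed=90.9 kt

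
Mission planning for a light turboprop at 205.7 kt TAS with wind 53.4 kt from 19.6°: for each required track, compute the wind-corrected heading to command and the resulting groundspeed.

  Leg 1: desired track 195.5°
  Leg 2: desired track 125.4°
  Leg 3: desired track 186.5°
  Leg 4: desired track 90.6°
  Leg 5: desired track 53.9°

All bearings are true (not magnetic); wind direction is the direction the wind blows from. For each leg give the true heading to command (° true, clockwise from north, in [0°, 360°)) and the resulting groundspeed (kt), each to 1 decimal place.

Leg 1: heading=194.4°, groundspeed=258.9 kt
Leg 2: heading=110.9°, groundspeed=213.7 kt
Leg 3: heading=183.1°, groundspeed=257.4 kt
Leg 4: heading=76.4°, groundspeed=182.0 kt
Leg 5: heading=45.5°, groundspeed=159.4 kt

Leg 1: desired track 195.5°; wind correction -1.1° → command heading 194.4°, groundspeed 258.9 kt
Leg 2: desired track 125.4°; wind correction -14.5° → command heading 110.9°, groundspeed 213.7 kt
Leg 3: desired track 186.5°; wind correction -3.4° → command heading 183.1°, groundspeed 257.4 kt
Leg 4: desired track 90.6°; wind correction -14.2° → command heading 76.4°, groundspeed 182.0 kt
Leg 5: desired track 53.9°; wind correction -8.4° → command heading 45.5°, groundspeed 159.4 kt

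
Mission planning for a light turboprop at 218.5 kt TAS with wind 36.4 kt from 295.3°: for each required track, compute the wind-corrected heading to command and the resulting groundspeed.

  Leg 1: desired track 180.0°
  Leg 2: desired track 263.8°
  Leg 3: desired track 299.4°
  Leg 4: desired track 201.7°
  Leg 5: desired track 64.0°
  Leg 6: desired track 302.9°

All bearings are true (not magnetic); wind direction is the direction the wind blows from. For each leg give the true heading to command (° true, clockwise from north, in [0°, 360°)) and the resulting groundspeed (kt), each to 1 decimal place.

Leg 1: heading=188.7°, groundspeed=231.6 kt
Leg 2: heading=268.8°, groundspeed=186.6 kt
Leg 3: heading=298.7°, groundspeed=182.2 kt
Leg 4: heading=211.3°, groundspeed=217.7 kt
Leg 5: heading=56.5°, groundspeed=239.4 kt
Leg 6: heading=301.6°, groundspeed=182.4 kt

Leg 1: desired track 180.0°; wind correction +8.7° → command heading 188.7°, groundspeed 231.6 kt
Leg 2: desired track 263.8°; wind correction +5.0° → command heading 268.8°, groundspeed 186.6 kt
Leg 3: desired track 299.4°; wind correction -0.7° → command heading 298.7°, groundspeed 182.2 kt
Leg 4: desired track 201.7°; wind correction +9.6° → command heading 211.3°, groundspeed 217.7 kt
Leg 5: desired track 64.0°; wind correction -7.5° → command heading 56.5°, groundspeed 239.4 kt
Leg 6: desired track 302.9°; wind correction -1.3° → command heading 301.6°, groundspeed 182.4 kt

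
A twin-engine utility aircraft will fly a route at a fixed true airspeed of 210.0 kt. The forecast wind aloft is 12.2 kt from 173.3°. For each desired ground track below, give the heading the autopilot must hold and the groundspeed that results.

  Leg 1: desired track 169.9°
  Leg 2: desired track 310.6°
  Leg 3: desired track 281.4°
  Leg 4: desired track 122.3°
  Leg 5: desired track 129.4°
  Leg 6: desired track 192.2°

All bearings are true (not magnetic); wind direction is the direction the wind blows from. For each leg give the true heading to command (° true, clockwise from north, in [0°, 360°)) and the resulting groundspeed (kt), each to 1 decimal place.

Leg 1: desired track 169.9°; wind correction +0.2° → command heading 170.1°, groundspeed 197.8 kt
Leg 2: desired track 310.6°; wind correction -2.3° → command heading 308.3°, groundspeed 218.8 kt
Leg 3: desired track 281.4°; wind correction -3.2° → command heading 278.2°, groundspeed 213.5 kt
Leg 4: desired track 122.3°; wind correction +2.6° → command heading 124.9°, groundspeed 202.1 kt
Leg 5: desired track 129.4°; wind correction +2.3° → command heading 131.7°, groundspeed 201.0 kt
Leg 6: desired track 192.2°; wind correction -1.1° → command heading 191.1°, groundspeed 198.4 kt

Leg 1: heading=170.1°, groundspeed=197.8 kt
Leg 2: heading=308.3°, groundspeed=218.8 kt
Leg 3: heading=278.2°, groundspeed=213.5 kt
Leg 4: heading=124.9°, groundspeed=202.1 kt
Leg 5: heading=131.7°, groundspeed=201.0 kt
Leg 6: heading=191.1°, groundspeed=198.4 kt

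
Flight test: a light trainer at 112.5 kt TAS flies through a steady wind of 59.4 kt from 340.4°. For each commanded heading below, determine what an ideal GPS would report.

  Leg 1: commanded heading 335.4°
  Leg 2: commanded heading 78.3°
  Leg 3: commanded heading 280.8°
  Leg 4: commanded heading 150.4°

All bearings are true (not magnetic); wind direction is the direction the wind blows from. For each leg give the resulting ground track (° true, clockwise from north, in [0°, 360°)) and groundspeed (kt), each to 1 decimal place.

Leg 1: track=329.9°, groundspeed=53.6 kt
Leg 2: track=104.3°, groundspeed=134.2 kt
Leg 3: track=248.9°, groundspeed=97.1 kt
Leg 4: track=153.9°, groundspeed=171.3 kt

Leg 1: heading 335.4°; drift -5.5° → track 329.9°, groundspeed 53.6 kt
Leg 2: heading 78.3°; drift +26.0° → track 104.3°, groundspeed 134.2 kt
Leg 3: heading 280.8°; drift -31.9° → track 248.9°, groundspeed 97.1 kt
Leg 4: heading 150.4°; drift +3.5° → track 153.9°, groundspeed 171.3 kt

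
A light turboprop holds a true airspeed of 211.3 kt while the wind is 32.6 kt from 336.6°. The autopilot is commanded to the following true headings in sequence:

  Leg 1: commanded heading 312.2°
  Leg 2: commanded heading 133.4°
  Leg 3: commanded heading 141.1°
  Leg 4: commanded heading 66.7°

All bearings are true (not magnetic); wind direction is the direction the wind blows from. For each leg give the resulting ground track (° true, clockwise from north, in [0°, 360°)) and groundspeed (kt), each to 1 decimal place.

Leg 1: track=308.0°, groundspeed=182.1 kt
Leg 2: track=136.4°, groundspeed=241.6 kt
Leg 3: track=143.2°, groundspeed=242.9 kt
Leg 4: track=75.5°, groundspeed=213.9 kt

Leg 1: heading 312.2°; drift -4.2° → track 308.0°, groundspeed 182.1 kt
Leg 2: heading 133.4°; drift +3.0° → track 136.4°, groundspeed 241.6 kt
Leg 3: heading 141.1°; drift +2.1° → track 143.2°, groundspeed 242.9 kt
Leg 4: heading 66.7°; drift +8.8° → track 75.5°, groundspeed 213.9 kt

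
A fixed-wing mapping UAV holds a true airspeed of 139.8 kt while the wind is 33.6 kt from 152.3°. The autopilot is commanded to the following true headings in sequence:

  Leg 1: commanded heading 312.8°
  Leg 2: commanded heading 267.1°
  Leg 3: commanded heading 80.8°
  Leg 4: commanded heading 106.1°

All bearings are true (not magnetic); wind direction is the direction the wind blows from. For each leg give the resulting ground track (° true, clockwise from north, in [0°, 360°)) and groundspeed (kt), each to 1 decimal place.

Leg 1: heading 312.8°; drift +3.7° → track 316.5°, groundspeed 171.8 kt
Leg 2: heading 267.1°; drift +11.2° → track 278.3°, groundspeed 156.9 kt
Leg 3: heading 80.8°; drift -13.9° → track 66.9°, groundspeed 133.0 kt
Leg 4: heading 106.1°; drift -11.8° → track 94.3°, groundspeed 119.0 kt

Leg 1: track=316.5°, groundspeed=171.8 kt
Leg 2: track=278.3°, groundspeed=156.9 kt
Leg 3: track=66.9°, groundspeed=133.0 kt
Leg 4: track=94.3°, groundspeed=119.0 kt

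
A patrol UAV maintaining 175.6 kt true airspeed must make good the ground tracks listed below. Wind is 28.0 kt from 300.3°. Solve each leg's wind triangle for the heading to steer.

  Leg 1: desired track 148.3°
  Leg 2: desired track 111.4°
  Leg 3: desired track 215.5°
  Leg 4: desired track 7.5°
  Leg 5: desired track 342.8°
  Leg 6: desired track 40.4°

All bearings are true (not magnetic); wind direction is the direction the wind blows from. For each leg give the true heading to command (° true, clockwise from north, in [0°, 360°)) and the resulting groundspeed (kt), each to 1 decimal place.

Leg 1: heading=152.6°, groundspeed=199.8 kt
Leg 2: heading=110.0°, groundspeed=203.2 kt
Leg 3: heading=224.6°, groundspeed=170.8 kt
Leg 4: heading=359.0°, groundspeed=162.8 kt
Leg 5: heading=336.6°, groundspeed=153.9 kt
Leg 6: heading=31.4°, groundspeed=178.3 kt

Leg 1: desired track 148.3°; wind correction +4.3° → command heading 152.6°, groundspeed 199.8 kt
Leg 2: desired track 111.4°; wind correction -1.4° → command heading 110.0°, groundspeed 203.2 kt
Leg 3: desired track 215.5°; wind correction +9.1° → command heading 224.6°, groundspeed 170.8 kt
Leg 4: desired track 7.5°; wind correction -8.5° → command heading 359.0°, groundspeed 162.8 kt
Leg 5: desired track 342.8°; wind correction -6.2° → command heading 336.6°, groundspeed 153.9 kt
Leg 6: desired track 40.4°; wind correction -9.0° → command heading 31.4°, groundspeed 178.3 kt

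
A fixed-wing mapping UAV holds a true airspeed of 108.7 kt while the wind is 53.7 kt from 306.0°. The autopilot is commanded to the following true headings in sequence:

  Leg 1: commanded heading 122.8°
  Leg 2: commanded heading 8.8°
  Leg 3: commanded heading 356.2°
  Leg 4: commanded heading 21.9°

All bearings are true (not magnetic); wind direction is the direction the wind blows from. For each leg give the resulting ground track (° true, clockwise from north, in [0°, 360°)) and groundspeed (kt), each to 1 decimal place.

Leg 1: track=123.9°, groundspeed=162.3 kt
Leg 2: track=38.4°, groundspeed=96.8 kt
Leg 3: track=25.2°, groundspeed=85.0 kt
Leg 4: track=50.5°, groundspeed=108.9 kt

Leg 1: heading 122.8°; drift +1.1° → track 123.9°, groundspeed 162.3 kt
Leg 2: heading 8.8°; drift +29.6° → track 38.4°, groundspeed 96.8 kt
Leg 3: heading 356.2°; drift +29.0° → track 25.2°, groundspeed 85.0 kt
Leg 4: heading 21.9°; drift +28.6° → track 50.5°, groundspeed 108.9 kt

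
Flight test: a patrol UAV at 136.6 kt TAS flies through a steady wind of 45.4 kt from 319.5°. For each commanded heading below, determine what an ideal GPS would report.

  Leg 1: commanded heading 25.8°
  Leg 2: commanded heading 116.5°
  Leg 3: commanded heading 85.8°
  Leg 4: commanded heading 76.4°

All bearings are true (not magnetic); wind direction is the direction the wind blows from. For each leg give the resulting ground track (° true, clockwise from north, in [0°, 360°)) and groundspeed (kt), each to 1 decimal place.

Leg 1: heading 25.8°; drift +19.4° → track 45.2°, groundspeed 125.4 kt
Leg 2: heading 116.5°; drift +5.7° → track 122.2°, groundspeed 179.3 kt
Leg 3: heading 85.8°; drift +12.6° → track 98.4°, groundspeed 167.5 kt
Leg 4: heading 76.4°; drift +14.4° → track 90.8°, groundspeed 162.3 kt

Leg 1: track=45.2°, groundspeed=125.4 kt
Leg 2: track=122.2°, groundspeed=179.3 kt
Leg 3: track=98.4°, groundspeed=167.5 kt
Leg 4: track=90.8°, groundspeed=162.3 kt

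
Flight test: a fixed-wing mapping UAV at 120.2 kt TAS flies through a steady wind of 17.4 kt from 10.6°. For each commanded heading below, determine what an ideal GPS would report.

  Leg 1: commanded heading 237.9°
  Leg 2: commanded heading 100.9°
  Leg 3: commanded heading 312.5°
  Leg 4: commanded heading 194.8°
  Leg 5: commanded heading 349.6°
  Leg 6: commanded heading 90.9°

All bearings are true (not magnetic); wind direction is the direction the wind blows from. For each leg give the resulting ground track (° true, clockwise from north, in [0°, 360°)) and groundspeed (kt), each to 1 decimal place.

Leg 1: track=232.4°, groundspeed=132.6 kt
Leg 2: track=109.1°, groundspeed=121.5 kt
Leg 3: track=304.9°, groundspeed=112.0 kt
Leg 4: track=194.3°, groundspeed=137.6 kt
Leg 5: track=346.2°, groundspeed=104.1 kt
Leg 6: track=99.2°, groundspeed=118.5 kt

Leg 1: heading 237.9°; drift -5.5° → track 232.4°, groundspeed 132.6 kt
Leg 2: heading 100.9°; drift +8.2° → track 109.1°, groundspeed 121.5 kt
Leg 3: heading 312.5°; drift -7.6° → track 304.9°, groundspeed 112.0 kt
Leg 4: heading 194.8°; drift -0.5° → track 194.3°, groundspeed 137.6 kt
Leg 5: heading 349.6°; drift -3.4° → track 346.2°, groundspeed 104.1 kt
Leg 6: heading 90.9°; drift +8.3° → track 99.2°, groundspeed 118.5 kt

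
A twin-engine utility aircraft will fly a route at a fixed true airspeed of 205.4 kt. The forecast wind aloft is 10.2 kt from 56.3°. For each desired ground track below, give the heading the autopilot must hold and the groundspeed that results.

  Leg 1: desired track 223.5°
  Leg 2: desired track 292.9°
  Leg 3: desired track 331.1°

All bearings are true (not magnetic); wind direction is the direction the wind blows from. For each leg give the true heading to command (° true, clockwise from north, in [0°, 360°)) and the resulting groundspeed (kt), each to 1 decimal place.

Leg 1: heading=222.9°, groundspeed=215.3 kt
Leg 2: heading=295.3°, groundspeed=210.8 kt
Leg 3: heading=333.9°, groundspeed=204.3 kt

Leg 1: desired track 223.5°; wind correction -0.6° → command heading 222.9°, groundspeed 215.3 kt
Leg 2: desired track 292.9°; wind correction +2.4° → command heading 295.3°, groundspeed 210.8 kt
Leg 3: desired track 331.1°; wind correction +2.8° → command heading 333.9°, groundspeed 204.3 kt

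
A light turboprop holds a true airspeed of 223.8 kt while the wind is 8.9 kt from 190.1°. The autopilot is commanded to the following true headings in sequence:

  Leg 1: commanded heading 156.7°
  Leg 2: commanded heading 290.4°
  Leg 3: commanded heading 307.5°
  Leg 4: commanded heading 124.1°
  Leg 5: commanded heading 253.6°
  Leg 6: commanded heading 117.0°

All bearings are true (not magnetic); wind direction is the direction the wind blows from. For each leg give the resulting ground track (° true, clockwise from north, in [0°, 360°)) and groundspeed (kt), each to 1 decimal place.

Leg 1: track=155.4°, groundspeed=216.4 kt
Leg 2: track=292.6°, groundspeed=225.6 kt
Leg 3: track=309.5°, groundspeed=228.0 kt
Leg 4: track=122.0°, groundspeed=220.3 kt
Leg 5: track=255.7°, groundspeed=220.0 kt
Leg 6: track=114.8°, groundspeed=221.4 kt

Leg 1: heading 156.7°; drift -1.3° → track 155.4°, groundspeed 216.4 kt
Leg 2: heading 290.4°; drift +2.2° → track 292.6°, groundspeed 225.6 kt
Leg 3: heading 307.5°; drift +2.0° → track 309.5°, groundspeed 228.0 kt
Leg 4: heading 124.1°; drift -2.1° → track 122.0°, groundspeed 220.3 kt
Leg 5: heading 253.6°; drift +2.1° → track 255.7°, groundspeed 220.0 kt
Leg 6: heading 117.0°; drift -2.2° → track 114.8°, groundspeed 221.4 kt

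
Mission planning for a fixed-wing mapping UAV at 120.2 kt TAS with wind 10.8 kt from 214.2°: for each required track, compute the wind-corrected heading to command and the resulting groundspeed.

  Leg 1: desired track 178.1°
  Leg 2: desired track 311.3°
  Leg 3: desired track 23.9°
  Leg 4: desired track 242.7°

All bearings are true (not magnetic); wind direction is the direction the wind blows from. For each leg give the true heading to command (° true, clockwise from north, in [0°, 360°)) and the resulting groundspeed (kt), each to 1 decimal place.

Leg 1: heading=181.1°, groundspeed=111.3 kt
Leg 2: heading=306.2°, groundspeed=121.1 kt
Leg 3: heading=23.0°, groundspeed=130.8 kt
Leg 4: heading=240.2°, groundspeed=110.6 kt

Leg 1: desired track 178.1°; wind correction +3.0° → command heading 181.1°, groundspeed 111.3 kt
Leg 2: desired track 311.3°; wind correction -5.1° → command heading 306.2°, groundspeed 121.1 kt
Leg 3: desired track 23.9°; wind correction -0.9° → command heading 23.0°, groundspeed 130.8 kt
Leg 4: desired track 242.7°; wind correction -2.5° → command heading 240.2°, groundspeed 110.6 kt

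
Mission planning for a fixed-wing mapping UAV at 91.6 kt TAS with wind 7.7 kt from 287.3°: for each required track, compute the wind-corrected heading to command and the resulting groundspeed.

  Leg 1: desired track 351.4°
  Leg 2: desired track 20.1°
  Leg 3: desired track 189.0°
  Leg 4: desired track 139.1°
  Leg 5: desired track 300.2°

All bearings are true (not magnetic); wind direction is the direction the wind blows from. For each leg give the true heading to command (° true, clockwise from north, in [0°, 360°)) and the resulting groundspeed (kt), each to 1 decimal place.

Leg 1: desired track 351.4°; wind correction -4.3° → command heading 347.1°, groundspeed 88.0 kt
Leg 2: desired track 20.1°; wind correction -4.8° → command heading 15.3°, groundspeed 91.7 kt
Leg 3: desired track 189.0°; wind correction +4.8° → command heading 193.8°, groundspeed 92.4 kt
Leg 4: desired track 139.1°; wind correction +2.5° → command heading 141.6°, groundspeed 98.1 kt
Leg 5: desired track 300.2°; wind correction -1.1° → command heading 299.1°, groundspeed 84.1 kt

Leg 1: heading=347.1°, groundspeed=88.0 kt
Leg 2: heading=15.3°, groundspeed=91.7 kt
Leg 3: heading=193.8°, groundspeed=92.4 kt
Leg 4: heading=141.6°, groundspeed=98.1 kt
Leg 5: heading=299.1°, groundspeed=84.1 kt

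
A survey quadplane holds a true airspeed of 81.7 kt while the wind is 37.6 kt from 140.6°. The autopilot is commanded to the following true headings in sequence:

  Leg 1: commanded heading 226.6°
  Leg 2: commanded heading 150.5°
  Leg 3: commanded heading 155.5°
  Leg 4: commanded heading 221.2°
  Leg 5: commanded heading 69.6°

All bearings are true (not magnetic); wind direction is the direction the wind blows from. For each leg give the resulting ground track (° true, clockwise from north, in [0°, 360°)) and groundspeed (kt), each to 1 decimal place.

Leg 1: track=252.0°, groundspeed=87.5 kt
Leg 2: track=158.7°, groundspeed=45.1 kt
Leg 3: track=167.5°, groundspeed=46.4 kt
Leg 4: track=247.3°, groundspeed=84.2 kt
Leg 5: track=42.5°, groundspeed=78.0 kt

Leg 1: heading 226.6°; drift +25.4° → track 252.0°, groundspeed 87.5 kt
Leg 2: heading 150.5°; drift +8.2° → track 158.7°, groundspeed 45.1 kt
Leg 3: heading 155.5°; drift +12.0° → track 167.5°, groundspeed 46.4 kt
Leg 4: heading 221.2°; drift +26.1° → track 247.3°, groundspeed 84.2 kt
Leg 5: heading 69.6°; drift -27.1° → track 42.5°, groundspeed 78.0 kt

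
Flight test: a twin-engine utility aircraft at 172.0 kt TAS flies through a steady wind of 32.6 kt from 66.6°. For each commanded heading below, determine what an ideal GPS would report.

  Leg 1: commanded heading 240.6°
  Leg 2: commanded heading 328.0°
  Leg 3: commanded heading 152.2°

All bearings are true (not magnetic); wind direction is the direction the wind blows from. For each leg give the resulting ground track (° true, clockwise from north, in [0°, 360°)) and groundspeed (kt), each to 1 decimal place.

Leg 1: track=241.6°, groundspeed=204.4 kt
Leg 2: track=317.7°, groundspeed=179.8 kt
Leg 3: track=163.1°, groundspeed=172.6 kt

Leg 1: heading 240.6°; drift +1.0° → track 241.6°, groundspeed 204.4 kt
Leg 2: heading 328.0°; drift -10.3° → track 317.7°, groundspeed 179.8 kt
Leg 3: heading 152.2°; drift +10.9° → track 163.1°, groundspeed 172.6 kt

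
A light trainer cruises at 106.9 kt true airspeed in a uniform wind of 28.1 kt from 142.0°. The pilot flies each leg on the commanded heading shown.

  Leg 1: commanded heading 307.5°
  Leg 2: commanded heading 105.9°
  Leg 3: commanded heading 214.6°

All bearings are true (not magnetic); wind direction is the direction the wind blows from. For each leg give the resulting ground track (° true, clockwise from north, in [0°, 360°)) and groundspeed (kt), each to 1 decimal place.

Leg 1: track=310.5°, groundspeed=134.3 kt
Leg 2: track=94.8°, groundspeed=85.8 kt
Leg 3: track=229.8°, groundspeed=102.1 kt

Leg 1: heading 307.5°; drift +3.0° → track 310.5°, groundspeed 134.3 kt
Leg 2: heading 105.9°; drift -11.1° → track 94.8°, groundspeed 85.8 kt
Leg 3: heading 214.6°; drift +15.2° → track 229.8°, groundspeed 102.1 kt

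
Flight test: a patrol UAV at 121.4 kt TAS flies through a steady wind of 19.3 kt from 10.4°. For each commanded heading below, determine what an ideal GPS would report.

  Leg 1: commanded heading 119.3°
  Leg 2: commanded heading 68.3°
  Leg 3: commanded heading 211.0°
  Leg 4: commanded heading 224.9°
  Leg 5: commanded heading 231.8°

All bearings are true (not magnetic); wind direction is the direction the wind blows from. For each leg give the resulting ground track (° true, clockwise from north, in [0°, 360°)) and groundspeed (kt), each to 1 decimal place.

Leg 1: heading 119.3°; drift +8.1° → track 127.4°, groundspeed 129.0 kt
Leg 2: heading 68.3°; drift +8.4° → track 76.7°, groundspeed 112.3 kt
Leg 3: heading 211.0°; drift -2.8° → track 208.2°, groundspeed 139.6 kt
Leg 4: heading 224.9°; drift -4.6° → track 220.3°, groundspeed 137.7 kt
Leg 5: heading 231.8°; drift -5.4° → track 226.4°, groundspeed 136.5 kt

Leg 1: track=127.4°, groundspeed=129.0 kt
Leg 2: track=76.7°, groundspeed=112.3 kt
Leg 3: track=208.2°, groundspeed=139.6 kt
Leg 4: track=220.3°, groundspeed=137.7 kt
Leg 5: track=226.4°, groundspeed=136.5 kt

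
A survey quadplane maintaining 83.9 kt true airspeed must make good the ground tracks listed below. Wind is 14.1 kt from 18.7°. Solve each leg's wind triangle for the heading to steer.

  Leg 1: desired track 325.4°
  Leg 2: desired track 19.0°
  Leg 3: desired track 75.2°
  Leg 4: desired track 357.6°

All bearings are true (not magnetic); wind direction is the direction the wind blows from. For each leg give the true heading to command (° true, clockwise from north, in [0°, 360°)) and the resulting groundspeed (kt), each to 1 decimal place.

Leg 1: heading=333.1°, groundspeed=74.7 kt
Leg 2: heading=18.9°, groundspeed=69.8 kt
Leg 3: heading=67.1°, groundspeed=75.3 kt
Leg 4: heading=1.1°, groundspeed=70.6 kt

Leg 1: desired track 325.4°; wind correction +7.7° → command heading 333.1°, groundspeed 74.7 kt
Leg 2: desired track 19.0°; wind correction -0.1° → command heading 18.9°, groundspeed 69.8 kt
Leg 3: desired track 75.2°; wind correction -8.1° → command heading 67.1°, groundspeed 75.3 kt
Leg 4: desired track 357.6°; wind correction +3.5° → command heading 1.1°, groundspeed 70.6 kt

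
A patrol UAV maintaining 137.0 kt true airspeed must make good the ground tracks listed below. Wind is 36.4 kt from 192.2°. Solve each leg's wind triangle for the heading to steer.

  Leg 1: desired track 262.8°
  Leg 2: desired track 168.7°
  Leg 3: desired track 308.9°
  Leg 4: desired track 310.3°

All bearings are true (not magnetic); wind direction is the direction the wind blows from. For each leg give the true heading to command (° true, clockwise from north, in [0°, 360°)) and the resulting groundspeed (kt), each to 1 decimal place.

Leg 1: heading=248.3°, groundspeed=120.5 kt
Leg 2: heading=174.8°, groundspeed=102.8 kt
Leg 3: heading=295.2°, groundspeed=149.4 kt
Leg 4: heading=296.7°, groundspeed=150.3 kt

Leg 1: desired track 262.8°; wind correction -14.5° → command heading 248.3°, groundspeed 120.5 kt
Leg 2: desired track 168.7°; wind correction +6.1° → command heading 174.8°, groundspeed 102.8 kt
Leg 3: desired track 308.9°; wind correction -13.7° → command heading 295.2°, groundspeed 149.4 kt
Leg 4: desired track 310.3°; wind correction -13.6° → command heading 296.7°, groundspeed 150.3 kt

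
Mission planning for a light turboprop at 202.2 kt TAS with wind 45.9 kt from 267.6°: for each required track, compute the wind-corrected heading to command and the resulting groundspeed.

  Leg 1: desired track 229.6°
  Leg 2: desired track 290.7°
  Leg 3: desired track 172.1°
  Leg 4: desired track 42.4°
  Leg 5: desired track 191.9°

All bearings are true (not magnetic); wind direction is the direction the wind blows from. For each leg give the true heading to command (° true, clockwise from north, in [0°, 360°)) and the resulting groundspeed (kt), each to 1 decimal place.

Leg 1: desired track 229.6°; wind correction +8.0° → command heading 237.6°, groundspeed 164.0 kt
Leg 2: desired track 290.7°; wind correction -5.1° → command heading 285.6°, groundspeed 159.2 kt
Leg 3: desired track 172.1°; wind correction +13.1° → command heading 185.2°, groundspeed 201.4 kt
Leg 4: desired track 42.4°; wind correction -9.3° → command heading 33.1°, groundspeed 231.9 kt
Leg 5: desired track 191.9°; wind correction +12.7° → command heading 204.6°, groundspeed 185.9 kt

Leg 1: heading=237.6°, groundspeed=164.0 kt
Leg 2: heading=285.6°, groundspeed=159.2 kt
Leg 3: heading=185.2°, groundspeed=201.4 kt
Leg 4: heading=33.1°, groundspeed=231.9 kt
Leg 5: heading=204.6°, groundspeed=185.9 kt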